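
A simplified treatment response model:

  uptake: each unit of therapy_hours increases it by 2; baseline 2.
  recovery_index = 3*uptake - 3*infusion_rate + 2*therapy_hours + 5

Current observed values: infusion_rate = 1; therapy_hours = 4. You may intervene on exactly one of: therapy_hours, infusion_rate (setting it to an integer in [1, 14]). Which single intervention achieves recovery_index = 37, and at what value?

Intervening on therapy_hours: recovery_index = 8*therapy_hours + 8. Reaching 37 requires therapy_hours = 29/8, not an integer.
Intervening on infusion_rate: with other inputs at their observed values, recovery_index = -3*infusion_rate + 43. Solving for 37 gives infusion_rate = 2, within [1, 14].

set infusion_rate = 2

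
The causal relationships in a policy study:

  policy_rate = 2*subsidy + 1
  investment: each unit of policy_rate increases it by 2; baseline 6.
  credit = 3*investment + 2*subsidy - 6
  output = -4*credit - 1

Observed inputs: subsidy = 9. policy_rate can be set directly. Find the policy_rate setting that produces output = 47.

policy_rate = -7

Intervening on policy_rate fixes its value directly, overriding its dependence on subsidy.
Substituting into the credit equation gives credit = 6*policy_rate + 30.
Substituting into the output equation gives output = -24*policy_rate - 121.
Solve -24*policy_rate - 121 = 47: policy_rate = (47 + 121) / -24 = -7.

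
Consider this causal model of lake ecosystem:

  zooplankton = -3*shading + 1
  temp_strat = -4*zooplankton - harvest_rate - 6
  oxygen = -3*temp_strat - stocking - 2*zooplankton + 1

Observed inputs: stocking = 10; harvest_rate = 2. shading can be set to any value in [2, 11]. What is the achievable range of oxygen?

Substituting into the temp_strat equation gives temp_strat = 12*shading - 12.
oxygen becomes -30*shading + 25.
Linear in shading, so extremes are at the endpoints: shading = 2 gives oxygen = -35; shading = 11 gives oxygen = -305.

-305 to -35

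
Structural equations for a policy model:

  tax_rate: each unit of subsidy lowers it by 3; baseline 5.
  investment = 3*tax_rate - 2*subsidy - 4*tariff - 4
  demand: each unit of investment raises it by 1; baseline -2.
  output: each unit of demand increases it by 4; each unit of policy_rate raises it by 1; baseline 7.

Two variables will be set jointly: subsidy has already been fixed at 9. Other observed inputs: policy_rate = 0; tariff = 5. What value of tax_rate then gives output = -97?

tax_rate = 6

With subsidy held at 9:
Intervening on tax_rate fixes its value directly, overriding its dependence on subsidy.
Substituting into the investment equation gives investment = 3*tax_rate - 42.
Substituting into the demand equation gives demand = 3*tax_rate - 44.
So output = 12*tax_rate - 169.
Solve 12*tax_rate - 169 = -97: tax_rate = (-97 + 169) / 12 = 6.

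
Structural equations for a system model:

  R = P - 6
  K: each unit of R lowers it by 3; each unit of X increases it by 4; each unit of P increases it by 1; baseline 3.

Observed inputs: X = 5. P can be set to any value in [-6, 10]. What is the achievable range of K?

21 to 53

Substituting into the K equation gives K = -2*P + 41.
Linear in P, so extremes are at the endpoints: P = -6 gives K = 53; P = 10 gives K = 21.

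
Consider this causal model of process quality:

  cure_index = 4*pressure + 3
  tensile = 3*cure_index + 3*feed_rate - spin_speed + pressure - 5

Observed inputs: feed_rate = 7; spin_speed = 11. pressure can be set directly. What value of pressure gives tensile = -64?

pressure = -6

Substituting into the tensile equation gives tensile = 13*pressure + 14.
Solve 13*pressure + 14 = -64: pressure = (-64 - 14) / 13 = -6.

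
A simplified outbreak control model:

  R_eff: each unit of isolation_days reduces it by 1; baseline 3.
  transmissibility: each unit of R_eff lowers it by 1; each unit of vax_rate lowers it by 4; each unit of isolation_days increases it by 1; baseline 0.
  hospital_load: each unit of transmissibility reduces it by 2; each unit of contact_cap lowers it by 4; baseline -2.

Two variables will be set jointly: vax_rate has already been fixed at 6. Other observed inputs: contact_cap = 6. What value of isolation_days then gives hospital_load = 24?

isolation_days = 1

With vax_rate held at 6:
Substituting into the transmissibility equation gives transmissibility = 2*isolation_days - 27.
This gives hospital_load = -4*isolation_days + 28.
Solve -4*isolation_days + 28 = 24: isolation_days = (24 - 28) / -4 = 1.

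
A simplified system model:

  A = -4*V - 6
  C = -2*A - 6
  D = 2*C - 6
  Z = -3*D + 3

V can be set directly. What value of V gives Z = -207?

V = 4

Substituting into the C equation gives C = 8*V + 6.
This gives D = 16*V + 6.
This gives Z = -48*V - 15.
Solve -48*V - 15 = -207: V = (-207 + 15) / -48 = 4.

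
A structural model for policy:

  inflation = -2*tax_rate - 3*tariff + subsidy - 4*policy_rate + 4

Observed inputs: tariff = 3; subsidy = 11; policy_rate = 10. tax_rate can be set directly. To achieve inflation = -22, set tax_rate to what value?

tax_rate = -6

Substituting into the inflation equation gives inflation = -2*tax_rate - 34.
Solve -2*tax_rate - 34 = -22: tax_rate = (-22 + 34) / -2 = -6.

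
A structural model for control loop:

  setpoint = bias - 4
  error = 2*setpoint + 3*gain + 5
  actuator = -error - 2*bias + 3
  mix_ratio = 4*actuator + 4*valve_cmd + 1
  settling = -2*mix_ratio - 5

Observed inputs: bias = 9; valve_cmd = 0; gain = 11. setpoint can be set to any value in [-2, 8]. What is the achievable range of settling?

Intervening on setpoint fixes its value directly, overriding its dependence on bias.
Substituting into the error equation gives error = 2*setpoint + 38.
So actuator = -2*setpoint - 53.
This gives mix_ratio = -8*setpoint - 211.
settling becomes 16*setpoint + 417.
Linear in setpoint, so extremes are at the endpoints: setpoint = -2 gives settling = 385; setpoint = 8 gives settling = 545.

385 to 545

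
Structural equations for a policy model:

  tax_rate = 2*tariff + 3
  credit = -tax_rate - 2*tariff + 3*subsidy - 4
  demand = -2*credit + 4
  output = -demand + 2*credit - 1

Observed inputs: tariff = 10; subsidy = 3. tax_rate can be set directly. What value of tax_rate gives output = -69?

tax_rate = 1

Intervening on tax_rate fixes its value directly, overriding its dependence on tariff.
Substituting into the credit equation gives credit = -tax_rate - 15.
Substituting into the demand equation gives demand = 2*tax_rate + 34.
So output = -4*tax_rate - 65.
Solve -4*tax_rate - 65 = -69: tax_rate = (-69 + 65) / -4 = 1.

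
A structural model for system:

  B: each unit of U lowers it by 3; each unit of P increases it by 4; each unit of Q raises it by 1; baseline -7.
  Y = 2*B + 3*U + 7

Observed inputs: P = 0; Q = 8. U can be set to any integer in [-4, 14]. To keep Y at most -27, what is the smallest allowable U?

U = 12

Substituting into the B equation gives B = -3*U + 1.
Substituting into the Y equation gives Y = -3*U + 9.
Require -3*U + 9 ≤ -27, so U ≥ 12.
The smallest integer in [-4, 14] satisfying this is 12.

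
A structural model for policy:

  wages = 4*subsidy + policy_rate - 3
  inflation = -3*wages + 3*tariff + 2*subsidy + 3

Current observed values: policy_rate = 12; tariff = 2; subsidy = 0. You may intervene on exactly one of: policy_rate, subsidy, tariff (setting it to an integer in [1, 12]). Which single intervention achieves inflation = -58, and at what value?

set subsidy = 4

Intervening on policy_rate: inflation = -3*policy_rate + 18. Reaching -58 requires policy_rate = 76/3, not an integer.
Intervening on subsidy: with other inputs at their observed values, inflation = -10*subsidy - 18. Solving for -58 gives subsidy = 4, within [1, 12].
Intervening on tariff: inflation = 3*tariff - 24. Reaching -58 requires tariff = -34/3, not an integer.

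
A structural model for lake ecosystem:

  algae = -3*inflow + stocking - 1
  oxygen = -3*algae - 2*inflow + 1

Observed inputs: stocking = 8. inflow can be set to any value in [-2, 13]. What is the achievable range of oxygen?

-34 to 71

Substituting into the algae equation gives algae = -3*inflow + 7.
oxygen becomes 7*inflow - 20.
Linear in inflow, so extremes are at the endpoints: inflow = -2 gives oxygen = -34; inflow = 13 gives oxygen = 71.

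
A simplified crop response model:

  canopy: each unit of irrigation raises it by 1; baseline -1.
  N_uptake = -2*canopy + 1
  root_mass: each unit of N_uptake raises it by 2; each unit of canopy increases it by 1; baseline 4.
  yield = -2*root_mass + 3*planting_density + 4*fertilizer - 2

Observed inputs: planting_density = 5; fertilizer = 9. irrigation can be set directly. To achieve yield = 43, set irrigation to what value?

Substituting into the N_uptake equation gives N_uptake = -2*irrigation + 3.
Substituting into the root_mass equation gives root_mass = -3*irrigation + 9.
This gives yield = 6*irrigation + 31.
Solve 6*irrigation + 31 = 43: irrigation = (43 - 31) / 6 = 2.

irrigation = 2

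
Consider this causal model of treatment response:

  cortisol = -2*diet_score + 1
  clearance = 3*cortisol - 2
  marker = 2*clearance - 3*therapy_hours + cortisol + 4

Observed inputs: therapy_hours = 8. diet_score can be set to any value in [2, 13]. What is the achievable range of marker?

Substituting into the clearance equation gives clearance = -6*diet_score + 1.
marker becomes -14*diet_score - 17.
Linear in diet_score, so extremes are at the endpoints: diet_score = 2 gives marker = -45; diet_score = 13 gives marker = -199.

-199 to -45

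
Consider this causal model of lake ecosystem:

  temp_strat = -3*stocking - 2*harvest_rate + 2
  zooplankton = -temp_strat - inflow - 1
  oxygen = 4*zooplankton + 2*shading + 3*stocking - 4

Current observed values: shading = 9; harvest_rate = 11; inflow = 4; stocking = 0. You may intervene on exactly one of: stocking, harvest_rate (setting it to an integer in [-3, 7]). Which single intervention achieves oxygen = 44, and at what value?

set stocking = -2

Intervening on stocking: with other inputs at their observed values, oxygen = 15*stocking + 74. Solving for 44 gives stocking = -2, within [-3, 7].
Intervening on harvest_rate: oxygen = 8*harvest_rate - 14. Reaching 44 requires harvest_rate = 29/4, not an integer.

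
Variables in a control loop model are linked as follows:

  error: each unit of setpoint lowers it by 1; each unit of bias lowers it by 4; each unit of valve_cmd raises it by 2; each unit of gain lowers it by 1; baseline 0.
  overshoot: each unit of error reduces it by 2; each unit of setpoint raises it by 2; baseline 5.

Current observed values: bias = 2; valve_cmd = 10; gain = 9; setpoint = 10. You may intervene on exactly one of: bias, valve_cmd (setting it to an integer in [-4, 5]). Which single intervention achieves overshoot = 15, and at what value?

Intervening on bias: with other inputs at their observed values, overshoot = 8*bias + 23. Solving for 15 gives bias = -1, within [-4, 5].
Intervening on valve_cmd: overshoot = -4*valve_cmd + 79. Reaching 15 requires valve_cmd = 16, outside [-4, 5].

set bias = -1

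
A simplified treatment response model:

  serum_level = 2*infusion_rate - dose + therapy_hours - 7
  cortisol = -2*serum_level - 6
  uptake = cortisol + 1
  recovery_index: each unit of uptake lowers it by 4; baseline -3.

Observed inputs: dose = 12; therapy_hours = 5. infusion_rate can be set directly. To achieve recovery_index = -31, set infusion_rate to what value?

Substituting into the serum_level equation gives serum_level = 2*infusion_rate - 14.
So cortisol = -4*infusion_rate + 22.
Substituting into the uptake equation gives uptake = -4*infusion_rate + 23.
So recovery_index = 16*infusion_rate - 95.
Solve 16*infusion_rate - 95 = -31: infusion_rate = (-31 + 95) / 16 = 4.

infusion_rate = 4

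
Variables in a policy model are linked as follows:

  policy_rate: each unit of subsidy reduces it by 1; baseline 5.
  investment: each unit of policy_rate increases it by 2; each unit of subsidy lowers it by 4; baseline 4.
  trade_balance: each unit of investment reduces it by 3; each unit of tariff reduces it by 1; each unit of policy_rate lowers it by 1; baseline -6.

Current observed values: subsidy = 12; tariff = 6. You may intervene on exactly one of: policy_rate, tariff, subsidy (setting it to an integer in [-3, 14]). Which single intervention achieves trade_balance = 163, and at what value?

set tariff = 12

Intervening on policy_rate: trade_balance = -7*policy_rate + 120. Reaching 163 requires policy_rate = -43/7, not an integer.
Intervening on tariff: with other inputs at their observed values, trade_balance = -tariff + 175. Solving for 163 gives tariff = 12, within [-3, 14].
Intervening on subsidy: trade_balance = 19*subsidy - 59. Reaching 163 requires subsidy = 222/19, not an integer.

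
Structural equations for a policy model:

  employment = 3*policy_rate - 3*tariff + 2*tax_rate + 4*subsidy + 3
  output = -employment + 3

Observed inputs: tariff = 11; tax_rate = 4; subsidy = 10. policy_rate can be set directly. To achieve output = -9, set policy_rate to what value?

Substituting into the employment equation gives employment = 3*policy_rate + 18.
Substituting into the output equation gives output = -3*policy_rate - 15.
Solve -3*policy_rate - 15 = -9: policy_rate = (-9 + 15) / -3 = -2.

policy_rate = -2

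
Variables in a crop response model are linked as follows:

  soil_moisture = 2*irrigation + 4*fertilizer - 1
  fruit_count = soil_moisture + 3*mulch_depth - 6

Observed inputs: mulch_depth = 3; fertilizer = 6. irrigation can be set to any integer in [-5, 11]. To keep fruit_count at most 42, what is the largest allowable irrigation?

irrigation = 8

Substituting into the soil_moisture equation gives soil_moisture = 2*irrigation + 23.
So fruit_count = 2*irrigation + 26.
Require 2*irrigation + 26 ≤ 42, so irrigation ≤ 8.
The largest integer in [-5, 11] satisfying this is 8.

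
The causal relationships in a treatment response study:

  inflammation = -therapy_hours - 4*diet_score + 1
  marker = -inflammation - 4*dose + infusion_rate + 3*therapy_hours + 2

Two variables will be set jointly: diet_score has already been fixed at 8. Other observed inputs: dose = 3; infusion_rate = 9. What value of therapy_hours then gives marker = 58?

therapy_hours = 7

With diet_score held at 8:
Substituting into the inflammation equation gives inflammation = -therapy_hours - 31.
So marker = 4*therapy_hours + 30.
Solve 4*therapy_hours + 30 = 58: therapy_hours = (58 - 30) / 4 = 7.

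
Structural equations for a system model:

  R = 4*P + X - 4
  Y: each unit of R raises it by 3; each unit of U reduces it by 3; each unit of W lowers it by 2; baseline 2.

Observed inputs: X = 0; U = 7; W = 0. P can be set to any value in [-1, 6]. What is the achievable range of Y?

-43 to 41

Substituting into the R equation gives R = 4*P - 4.
Substituting into the Y equation gives Y = 12*P - 31.
Linear in P, so extremes are at the endpoints: P = -1 gives Y = -43; P = 6 gives Y = 41.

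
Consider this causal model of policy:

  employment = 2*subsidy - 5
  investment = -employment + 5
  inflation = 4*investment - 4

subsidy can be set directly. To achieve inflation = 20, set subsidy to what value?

subsidy = 2

Substituting into the investment equation gives investment = -2*subsidy + 10.
This gives inflation = -8*subsidy + 36.
Solve -8*subsidy + 36 = 20: subsidy = (20 - 36) / -8 = 2.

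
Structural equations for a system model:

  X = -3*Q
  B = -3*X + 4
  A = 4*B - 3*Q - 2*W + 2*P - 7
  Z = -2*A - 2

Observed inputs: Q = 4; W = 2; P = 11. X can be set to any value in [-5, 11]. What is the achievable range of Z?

-152 to 232

Intervening on X fixes its value directly, overriding its dependence on Q.
Substituting into the A equation gives A = -12*X + 15.
Substituting into the Z equation gives Z = 24*X - 32.
Linear in X, so extremes are at the endpoints: X = -5 gives Z = -152; X = 11 gives Z = 232.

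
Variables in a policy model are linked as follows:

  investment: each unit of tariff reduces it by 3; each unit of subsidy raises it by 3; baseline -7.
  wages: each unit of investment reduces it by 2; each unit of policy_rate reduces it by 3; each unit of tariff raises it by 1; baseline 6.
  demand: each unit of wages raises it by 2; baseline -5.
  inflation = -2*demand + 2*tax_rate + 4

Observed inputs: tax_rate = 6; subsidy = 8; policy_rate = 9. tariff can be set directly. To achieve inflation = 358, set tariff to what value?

tariff = -4

Substituting into the investment equation gives investment = -3*tariff + 17.
So wages = 7*tariff - 55.
This gives demand = 14*tariff - 115.
Substituting into the inflation equation gives inflation = -28*tariff + 246.
Solve -28*tariff + 246 = 358: tariff = (358 - 246) / -28 = -4.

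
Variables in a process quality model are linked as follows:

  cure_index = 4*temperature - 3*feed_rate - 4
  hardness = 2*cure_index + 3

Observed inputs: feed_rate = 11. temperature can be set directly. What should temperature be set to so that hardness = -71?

Substituting into the cure_index equation gives cure_index = 4*temperature - 37.
So hardness = 8*temperature - 71.
Solve 8*temperature - 71 = -71: temperature = (-71 + 71) / 8 = 0.

temperature = 0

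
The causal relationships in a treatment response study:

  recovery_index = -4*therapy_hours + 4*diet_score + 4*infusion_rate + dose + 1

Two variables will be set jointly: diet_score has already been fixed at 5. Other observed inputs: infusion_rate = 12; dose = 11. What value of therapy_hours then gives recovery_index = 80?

therapy_hours = 0

With diet_score held at 5:
Substituting into the recovery_index equation gives recovery_index = -4*therapy_hours + 80.
Solve -4*therapy_hours + 80 = 80: therapy_hours = (80 - 80) / -4 = 0.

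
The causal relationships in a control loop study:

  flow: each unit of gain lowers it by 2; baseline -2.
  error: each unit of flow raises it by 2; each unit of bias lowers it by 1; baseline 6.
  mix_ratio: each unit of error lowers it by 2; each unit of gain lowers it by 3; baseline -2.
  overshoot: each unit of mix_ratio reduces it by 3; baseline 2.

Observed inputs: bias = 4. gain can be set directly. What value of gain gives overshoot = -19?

gain = 1

Substituting into the error equation gives error = -4*gain - 2.
This gives mix_ratio = 5*gain + 2.
overshoot becomes -15*gain - 4.
Solve -15*gain - 4 = -19: gain = (-19 + 4) / -15 = 1.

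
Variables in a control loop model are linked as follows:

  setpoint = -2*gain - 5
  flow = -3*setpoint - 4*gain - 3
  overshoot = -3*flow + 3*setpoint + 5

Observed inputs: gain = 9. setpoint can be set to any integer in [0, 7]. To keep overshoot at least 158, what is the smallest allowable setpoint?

setpoint = 3

Intervening on setpoint fixes its value directly, overriding its dependence on gain.
Substituting into the flow equation gives flow = -3*setpoint - 39.
So overshoot = 12*setpoint + 122.
Require 12*setpoint + 122 ≥ 158, so setpoint ≥ 3.
The smallest integer in [0, 7] satisfying this is 3.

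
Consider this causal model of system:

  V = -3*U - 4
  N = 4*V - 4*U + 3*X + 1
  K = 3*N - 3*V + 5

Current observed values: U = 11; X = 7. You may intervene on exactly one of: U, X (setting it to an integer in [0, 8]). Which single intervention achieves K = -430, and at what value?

set X = 3

Intervening on U: K = -39*U + 35. Reaching -430 requires U = 155/13, not an integer.
Intervening on X: with other inputs at their observed values, K = 9*X - 457. Solving for -430 gives X = 3, within [0, 8].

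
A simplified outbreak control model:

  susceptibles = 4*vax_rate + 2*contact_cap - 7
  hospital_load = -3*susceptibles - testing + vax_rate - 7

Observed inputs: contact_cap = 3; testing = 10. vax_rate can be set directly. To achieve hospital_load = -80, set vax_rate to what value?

Substituting into the susceptibles equation gives susceptibles = 4*vax_rate - 1.
Substituting into the hospital_load equation gives hospital_load = -11*vax_rate - 14.
Solve -11*vax_rate - 14 = -80: vax_rate = (-80 + 14) / -11 = 6.

vax_rate = 6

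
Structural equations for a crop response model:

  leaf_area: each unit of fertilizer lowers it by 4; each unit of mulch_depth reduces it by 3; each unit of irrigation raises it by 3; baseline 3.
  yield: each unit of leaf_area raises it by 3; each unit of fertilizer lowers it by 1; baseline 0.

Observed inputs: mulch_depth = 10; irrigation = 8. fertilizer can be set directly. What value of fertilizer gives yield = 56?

Substituting into the leaf_area equation gives leaf_area = -4*fertilizer - 3.
Substituting into the yield equation gives yield = -13*fertilizer - 9.
Solve -13*fertilizer - 9 = 56: fertilizer = (56 + 9) / -13 = -5.

fertilizer = -5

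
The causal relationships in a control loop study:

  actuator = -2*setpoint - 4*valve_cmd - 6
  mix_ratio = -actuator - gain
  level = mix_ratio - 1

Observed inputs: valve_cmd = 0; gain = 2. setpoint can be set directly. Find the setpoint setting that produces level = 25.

Substituting into the actuator equation gives actuator = -2*setpoint - 6.
Substituting into the mix_ratio equation gives mix_ratio = 2*setpoint + 4.
Substituting into the level equation gives level = 2*setpoint + 3.
Solve 2*setpoint + 3 = 25: setpoint = (25 - 3) / 2 = 11.

setpoint = 11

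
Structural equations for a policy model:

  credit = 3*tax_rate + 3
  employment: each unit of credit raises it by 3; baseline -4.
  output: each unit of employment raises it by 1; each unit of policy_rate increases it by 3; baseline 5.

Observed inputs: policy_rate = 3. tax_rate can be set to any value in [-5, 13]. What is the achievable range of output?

-26 to 136

Substituting into the employment equation gives employment = 9*tax_rate + 5.
Substituting into the output equation gives output = 9*tax_rate + 19.
Linear in tax_rate, so extremes are at the endpoints: tax_rate = -5 gives output = -26; tax_rate = 13 gives output = 136.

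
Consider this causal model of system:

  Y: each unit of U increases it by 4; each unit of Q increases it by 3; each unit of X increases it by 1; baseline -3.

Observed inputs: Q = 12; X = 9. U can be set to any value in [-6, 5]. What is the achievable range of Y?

Substituting into the Y equation gives Y = 4*U + 42.
Linear in U, so extremes are at the endpoints: U = -6 gives Y = 18; U = 5 gives Y = 62.

18 to 62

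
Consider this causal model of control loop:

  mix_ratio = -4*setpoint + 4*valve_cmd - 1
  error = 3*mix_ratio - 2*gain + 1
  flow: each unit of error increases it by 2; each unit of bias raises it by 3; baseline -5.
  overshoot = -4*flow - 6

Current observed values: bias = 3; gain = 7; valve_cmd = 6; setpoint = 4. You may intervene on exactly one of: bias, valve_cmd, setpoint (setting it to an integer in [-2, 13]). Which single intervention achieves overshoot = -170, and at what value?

Intervening on bias: with other inputs at their observed values, overshoot = -12*bias - 50. Solving for -170 gives bias = 10, within [-2, 13].
Intervening on valve_cmd: overshoot = -96*valve_cmd + 490. Reaching -170 requires valve_cmd = 55/8, not an integer.
Intervening on setpoint: overshoot = 96*setpoint - 470. Reaching -170 requires setpoint = 25/8, not an integer.

set bias = 10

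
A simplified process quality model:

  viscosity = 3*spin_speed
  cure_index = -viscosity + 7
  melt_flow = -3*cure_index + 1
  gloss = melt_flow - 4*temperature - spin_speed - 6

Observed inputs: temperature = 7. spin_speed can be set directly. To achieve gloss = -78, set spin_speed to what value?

spin_speed = -3

Substituting into the cure_index equation gives cure_index = -3*spin_speed + 7.
This gives melt_flow = 9*spin_speed - 20.
This gives gloss = 8*spin_speed - 54.
Solve 8*spin_speed - 54 = -78: spin_speed = (-78 + 54) / 8 = -3.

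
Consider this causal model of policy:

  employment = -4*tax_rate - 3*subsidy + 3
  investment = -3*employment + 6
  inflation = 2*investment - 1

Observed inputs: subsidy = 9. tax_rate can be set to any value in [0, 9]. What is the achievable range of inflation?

155 to 371

Substituting into the employment equation gives employment = -4*tax_rate - 24.
Substituting into the investment equation gives investment = 12*tax_rate + 78.
Substituting into the inflation equation gives inflation = 24*tax_rate + 155.
Linear in tax_rate, so extremes are at the endpoints: tax_rate = 0 gives inflation = 155; tax_rate = 9 gives inflation = 371.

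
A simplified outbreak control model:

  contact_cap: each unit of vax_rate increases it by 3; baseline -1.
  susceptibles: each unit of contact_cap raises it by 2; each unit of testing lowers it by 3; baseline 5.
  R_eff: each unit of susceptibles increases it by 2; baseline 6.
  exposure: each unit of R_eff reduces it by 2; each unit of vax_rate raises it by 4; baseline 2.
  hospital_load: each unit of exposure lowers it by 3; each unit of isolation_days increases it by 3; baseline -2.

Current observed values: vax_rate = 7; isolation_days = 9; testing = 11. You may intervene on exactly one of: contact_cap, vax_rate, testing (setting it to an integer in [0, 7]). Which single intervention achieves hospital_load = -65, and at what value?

set vax_rate = 4

Intervening on contact_cap: hospital_load = 24*contact_cap - 365. Reaching -65 requires contact_cap = 25/2, not an integer.
Intervening on vax_rate: with other inputs at their observed values, hospital_load = 60*vax_rate - 305. Solving for -65 gives vax_rate = 4, within [0, 7].
Intervening on testing: hospital_load = -36*testing + 511. Reaching -65 requires testing = 16, outside [0, 7].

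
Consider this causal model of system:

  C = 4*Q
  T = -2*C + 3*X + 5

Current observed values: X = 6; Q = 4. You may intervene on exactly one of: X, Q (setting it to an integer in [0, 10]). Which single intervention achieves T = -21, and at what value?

Intervening on X: with other inputs at their observed values, T = 3*X - 27. Solving for -21 gives X = 2, within [0, 10].
Intervening on Q: T = -8*Q + 23. Reaching -21 requires Q = 11/2, not an integer.

set X = 2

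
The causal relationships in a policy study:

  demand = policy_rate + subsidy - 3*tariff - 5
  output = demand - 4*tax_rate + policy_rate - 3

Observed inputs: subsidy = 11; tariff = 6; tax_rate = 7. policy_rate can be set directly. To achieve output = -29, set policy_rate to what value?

Substituting into the demand equation gives demand = policy_rate - 12.
Substituting into the output equation gives output = 2*policy_rate - 43.
Solve 2*policy_rate - 43 = -29: policy_rate = (-29 + 43) / 2 = 7.

policy_rate = 7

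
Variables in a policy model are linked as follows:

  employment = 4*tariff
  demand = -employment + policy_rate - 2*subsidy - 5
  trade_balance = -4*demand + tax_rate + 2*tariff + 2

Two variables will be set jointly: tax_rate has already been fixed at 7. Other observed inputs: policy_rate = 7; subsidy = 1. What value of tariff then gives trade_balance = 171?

With tax_rate held at 7:
Substituting into the demand equation gives demand = -4*tariff.
Substituting into the trade_balance equation gives trade_balance = 18*tariff + 9.
Solve 18*tariff + 9 = 171: tariff = (171 - 9) / 18 = 9.

tariff = 9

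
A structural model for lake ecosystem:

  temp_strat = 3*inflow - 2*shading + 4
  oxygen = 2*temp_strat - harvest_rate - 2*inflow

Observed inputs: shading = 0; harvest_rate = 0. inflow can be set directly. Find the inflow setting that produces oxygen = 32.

inflow = 6

Substituting into the temp_strat equation gives temp_strat = 3*inflow + 4.
oxygen becomes 4*inflow + 8.
Solve 4*inflow + 8 = 32: inflow = (32 - 8) / 4 = 6.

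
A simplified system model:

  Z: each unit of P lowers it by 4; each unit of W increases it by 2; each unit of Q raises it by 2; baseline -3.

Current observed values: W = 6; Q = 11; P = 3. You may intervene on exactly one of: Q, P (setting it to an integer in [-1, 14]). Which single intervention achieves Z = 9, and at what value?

Intervening on Q: with other inputs at their observed values, Z = 2*Q - 3. Solving for 9 gives Q = 6, within [-1, 14].
Intervening on P: Z = -4*P + 31. Reaching 9 requires P = 11/2, not an integer.

set Q = 6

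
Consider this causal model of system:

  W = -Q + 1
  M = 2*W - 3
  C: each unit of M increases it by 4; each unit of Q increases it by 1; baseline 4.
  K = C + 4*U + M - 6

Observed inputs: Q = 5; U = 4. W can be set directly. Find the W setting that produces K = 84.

W = 8

Intervening on W fixes its value directly, overriding its dependence on Q.
Substituting into the C equation gives C = 8*W - 3.
This gives K = 10*W + 4.
Solve 10*W + 4 = 84: W = (84 - 4) / 10 = 8.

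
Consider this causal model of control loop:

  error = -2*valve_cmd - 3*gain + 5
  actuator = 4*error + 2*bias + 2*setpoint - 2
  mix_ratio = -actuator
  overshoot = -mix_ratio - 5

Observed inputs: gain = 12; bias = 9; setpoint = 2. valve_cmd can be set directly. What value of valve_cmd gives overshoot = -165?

valve_cmd = 7

Substituting into the error equation gives error = -2*valve_cmd - 31.
So actuator = -8*valve_cmd - 104.
Substituting into the mix_ratio equation gives mix_ratio = 8*valve_cmd + 104.
Substituting into the overshoot equation gives overshoot = -8*valve_cmd - 109.
Solve -8*valve_cmd - 109 = -165: valve_cmd = (-165 + 109) / -8 = 7.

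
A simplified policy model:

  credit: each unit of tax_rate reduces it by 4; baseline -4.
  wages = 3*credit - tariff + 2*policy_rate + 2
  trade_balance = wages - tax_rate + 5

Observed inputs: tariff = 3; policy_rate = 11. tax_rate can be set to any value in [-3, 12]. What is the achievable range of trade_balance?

-142 to 53

Substituting into the wages equation gives wages = -12*tax_rate + 9.
So trade_balance = -13*tax_rate + 14.
Linear in tax_rate, so extremes are at the endpoints: tax_rate = -3 gives trade_balance = 53; tax_rate = 12 gives trade_balance = -142.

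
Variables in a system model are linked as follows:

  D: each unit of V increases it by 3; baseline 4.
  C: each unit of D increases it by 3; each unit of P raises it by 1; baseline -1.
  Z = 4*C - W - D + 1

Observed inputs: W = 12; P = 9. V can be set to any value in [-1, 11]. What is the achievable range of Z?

Substituting into the C equation gives C = 9*V + 20.
Z becomes 33*V + 65.
Linear in V, so extremes are at the endpoints: V = -1 gives Z = 32; V = 11 gives Z = 428.

32 to 428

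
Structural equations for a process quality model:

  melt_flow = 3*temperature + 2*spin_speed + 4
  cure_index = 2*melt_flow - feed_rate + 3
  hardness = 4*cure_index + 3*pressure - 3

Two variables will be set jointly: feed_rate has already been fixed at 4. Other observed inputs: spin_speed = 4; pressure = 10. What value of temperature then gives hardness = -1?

With feed_rate held at 4:
Substituting into the melt_flow equation gives melt_flow = 3*temperature + 12.
Substituting into the cure_index equation gives cure_index = 6*temperature + 23.
So hardness = 24*temperature + 119.
Solve 24*temperature + 119 = -1: temperature = (-1 - 119) / 24 = -5.

temperature = -5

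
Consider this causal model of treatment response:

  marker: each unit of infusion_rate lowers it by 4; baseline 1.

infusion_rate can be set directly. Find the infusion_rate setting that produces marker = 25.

infusion_rate = -6

Solve -4*infusion_rate + 1 = 25: infusion_rate = (25 - 1) / -4 = -6.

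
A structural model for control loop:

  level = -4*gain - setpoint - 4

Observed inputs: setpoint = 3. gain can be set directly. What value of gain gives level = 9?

gain = -4

Substituting into the level equation gives level = -4*gain - 7.
Solve -4*gain - 7 = 9: gain = (9 + 7) / -4 = -4.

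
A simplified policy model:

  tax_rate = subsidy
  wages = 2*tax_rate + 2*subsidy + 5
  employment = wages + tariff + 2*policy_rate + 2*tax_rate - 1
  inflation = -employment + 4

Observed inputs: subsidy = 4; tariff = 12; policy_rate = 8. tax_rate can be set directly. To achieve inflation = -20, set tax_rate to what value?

Intervening on tax_rate fixes its value directly, overriding its dependence on subsidy.
Substituting into the wages equation gives wages = 2*tax_rate + 13.
Substituting into the employment equation gives employment = 4*tax_rate + 40.
Substituting into the inflation equation gives inflation = -4*tax_rate - 36.
Solve -4*tax_rate - 36 = -20: tax_rate = (-20 + 36) / -4 = -4.

tax_rate = -4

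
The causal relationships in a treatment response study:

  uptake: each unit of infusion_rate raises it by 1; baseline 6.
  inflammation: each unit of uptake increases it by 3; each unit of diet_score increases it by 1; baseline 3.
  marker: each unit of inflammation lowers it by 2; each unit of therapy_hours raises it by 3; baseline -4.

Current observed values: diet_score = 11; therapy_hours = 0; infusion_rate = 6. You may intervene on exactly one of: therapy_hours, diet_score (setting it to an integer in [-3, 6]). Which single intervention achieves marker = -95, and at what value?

set therapy_hours = 3

Intervening on therapy_hours: with other inputs at their observed values, marker = 3*therapy_hours - 104. Solving for -95 gives therapy_hours = 3, within [-3, 6].
Intervening on diet_score: marker = -2*diet_score - 82. Reaching -95 requires diet_score = 13/2, not an integer.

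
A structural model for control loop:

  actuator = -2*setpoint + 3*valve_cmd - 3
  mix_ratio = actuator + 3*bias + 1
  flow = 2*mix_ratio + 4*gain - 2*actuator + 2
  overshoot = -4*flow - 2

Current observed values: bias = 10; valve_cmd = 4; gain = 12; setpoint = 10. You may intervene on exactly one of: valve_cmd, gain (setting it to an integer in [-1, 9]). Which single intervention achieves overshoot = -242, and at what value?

set gain = -1

Intervening on valve_cmd: the paths from valve_cmd to overshoot cancel (net effect zero), leaving overshoot = -450; -242 is unreachable this way.
Intervening on gain: with other inputs at their observed values, overshoot = -16*gain - 258. Solving for -242 gives gain = -1, within [-1, 9].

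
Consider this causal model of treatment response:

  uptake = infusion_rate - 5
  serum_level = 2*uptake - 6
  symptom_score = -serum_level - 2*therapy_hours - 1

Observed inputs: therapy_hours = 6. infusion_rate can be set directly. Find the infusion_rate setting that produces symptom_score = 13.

Substituting into the serum_level equation gives serum_level = 2*infusion_rate - 16.
So symptom_score = -2*infusion_rate + 3.
Solve -2*infusion_rate + 3 = 13: infusion_rate = (13 - 3) / -2 = -5.

infusion_rate = -5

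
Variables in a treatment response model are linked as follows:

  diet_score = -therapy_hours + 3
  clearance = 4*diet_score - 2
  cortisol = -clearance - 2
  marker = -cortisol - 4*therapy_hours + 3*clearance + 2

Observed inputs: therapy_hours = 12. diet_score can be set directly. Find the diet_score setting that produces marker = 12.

Intervening on diet_score fixes its value directly, overriding its dependence on therapy_hours.
Substituting into the cortisol equation gives cortisol = -4*diet_score.
Substituting into the marker equation gives marker = 16*diet_score - 52.
Solve 16*diet_score - 52 = 12: diet_score = (12 + 52) / 16 = 4.

diet_score = 4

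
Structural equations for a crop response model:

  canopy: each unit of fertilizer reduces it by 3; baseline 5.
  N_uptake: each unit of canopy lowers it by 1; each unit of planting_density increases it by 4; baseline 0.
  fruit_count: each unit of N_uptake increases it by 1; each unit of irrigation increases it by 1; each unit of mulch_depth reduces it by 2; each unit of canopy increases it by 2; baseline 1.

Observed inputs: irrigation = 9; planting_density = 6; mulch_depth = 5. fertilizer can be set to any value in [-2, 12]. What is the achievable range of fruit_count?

Substituting into the N_uptake equation gives N_uptake = 3*fertilizer + 19.
Substituting into the fruit_count equation gives fruit_count = -3*fertilizer + 29.
Linear in fertilizer, so extremes are at the endpoints: fertilizer = -2 gives fruit_count = 35; fertilizer = 12 gives fruit_count = -7.

-7 to 35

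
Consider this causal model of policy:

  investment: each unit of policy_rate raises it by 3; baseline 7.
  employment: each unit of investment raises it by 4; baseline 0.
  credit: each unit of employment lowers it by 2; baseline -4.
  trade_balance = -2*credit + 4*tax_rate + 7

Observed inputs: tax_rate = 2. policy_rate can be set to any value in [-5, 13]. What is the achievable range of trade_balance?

-105 to 759

Substituting into the employment equation gives employment = 12*policy_rate + 28.
Substituting into the credit equation gives credit = -24*policy_rate - 60.
Substituting into the trade_balance equation gives trade_balance = 48*policy_rate + 135.
Linear in policy_rate, so extremes are at the endpoints: policy_rate = -5 gives trade_balance = -105; policy_rate = 13 gives trade_balance = 759.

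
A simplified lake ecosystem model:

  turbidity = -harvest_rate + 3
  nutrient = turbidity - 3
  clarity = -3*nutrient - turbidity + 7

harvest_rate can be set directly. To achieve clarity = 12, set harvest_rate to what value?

Substituting into the nutrient equation gives nutrient = -harvest_rate.
Substituting into the clarity equation gives clarity = 4*harvest_rate + 4.
Solve 4*harvest_rate + 4 = 12: harvest_rate = (12 - 4) / 4 = 2.

harvest_rate = 2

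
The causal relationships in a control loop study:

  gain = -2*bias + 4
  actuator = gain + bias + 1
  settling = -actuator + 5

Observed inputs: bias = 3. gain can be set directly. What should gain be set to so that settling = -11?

Intervening on gain fixes its value directly, overriding its dependence on bias.
Substituting into the actuator equation gives actuator = gain + 4.
Substituting into the settling equation gives settling = -gain + 1.
Solve -gain + 1 = -11: gain = (-11 - 1) / -1 = 12.

gain = 12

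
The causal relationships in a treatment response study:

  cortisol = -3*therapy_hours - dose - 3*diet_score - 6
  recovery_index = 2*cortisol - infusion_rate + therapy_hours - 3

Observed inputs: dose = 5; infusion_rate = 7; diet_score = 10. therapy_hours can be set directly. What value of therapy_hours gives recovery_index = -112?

therapy_hours = 4

Substituting into the cortisol equation gives cortisol = -3*therapy_hours - 41.
Substituting into the recovery_index equation gives recovery_index = -5*therapy_hours - 92.
Solve -5*therapy_hours - 92 = -112: therapy_hours = (-112 + 92) / -5 = 4.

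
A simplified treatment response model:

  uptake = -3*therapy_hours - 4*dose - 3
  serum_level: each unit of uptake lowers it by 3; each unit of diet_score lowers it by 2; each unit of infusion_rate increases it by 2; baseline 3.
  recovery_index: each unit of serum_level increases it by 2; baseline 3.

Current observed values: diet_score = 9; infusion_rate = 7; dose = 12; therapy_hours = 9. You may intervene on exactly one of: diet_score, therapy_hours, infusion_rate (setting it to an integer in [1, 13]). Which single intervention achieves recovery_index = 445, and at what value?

Intervening on diet_score: recovery_index = -4*diet_score + 505. Reaching 445 requires diet_score = 15, outside [1, 13].
Intervening on therapy_hours: recovery_index = 18*therapy_hours + 307. Reaching 445 requires therapy_hours = 23/3, not an integer.
Intervening on infusion_rate: with other inputs at their observed values, recovery_index = 4*infusion_rate + 441. Solving for 445 gives infusion_rate = 1, within [1, 13].

set infusion_rate = 1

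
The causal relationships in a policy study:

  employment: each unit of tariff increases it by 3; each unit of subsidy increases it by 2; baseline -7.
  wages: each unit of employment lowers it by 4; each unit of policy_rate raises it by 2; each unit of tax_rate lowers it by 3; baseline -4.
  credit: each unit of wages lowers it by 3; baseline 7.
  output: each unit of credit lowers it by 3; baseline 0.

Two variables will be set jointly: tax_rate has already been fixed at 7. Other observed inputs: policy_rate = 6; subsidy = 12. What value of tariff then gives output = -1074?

With tax_rate held at 7:
Substituting into the employment equation gives employment = 3*tariff + 17.
Substituting into the wages equation gives wages = -12*tariff - 81.
This gives credit = 36*tariff + 250.
So output = -108*tariff - 750.
Solve -108*tariff - 750 = -1074: tariff = (-1074 + 750) / -108 = 3.

tariff = 3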